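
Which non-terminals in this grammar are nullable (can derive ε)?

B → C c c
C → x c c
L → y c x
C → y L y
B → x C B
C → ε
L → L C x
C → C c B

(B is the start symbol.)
A non-terminal is nullable if it can derive ε (the empty string): either it has an ε-production, or it has a production whose right-hand side consists entirely of nullable non-terminals.

ε-productions: C → ε
So C is immediately nullable.
No further non-terminal can be added: every production for the remaining non-terminals contains a terminal or a non-nullable non-terminal.
Nullable = { 'C' }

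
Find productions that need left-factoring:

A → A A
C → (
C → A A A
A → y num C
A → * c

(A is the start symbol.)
Left-factoring is needed when two productions for the same non-terminal
share a common prefix on the right-hand side.

Productions for A:
  A → A A
  A → y num C
  A → * c
Productions for C:
  C → (
  C → A A A

No common prefixes found.

Answer: No, left-factoring is not needed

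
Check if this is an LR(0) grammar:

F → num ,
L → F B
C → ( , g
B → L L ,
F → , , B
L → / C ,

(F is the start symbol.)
A grammar is LR(0) if no state in the canonical LR(0) collection has:
  - both a shift item (dot before a terminal) and a complete item (shift-reduce conflict), or
  - two or more complete items (reduce-reduce conflict; the accept item [F' → F .] counts as a complete item here).

Augment with F' → F and build the canonical LR(0) collection (I0 = CLOSURE({[F' → . F]}), then GOTO on every symbol after a dot until no new states appear). It has 18 states:
  I0: { [F → . , , B], [F → . num ,], [F' → . F] }  — shift
  I1: { [F → , . , B] }  — shift
  I2: { [F' → F .] }  — accept
  I3: { [F → num . ,] }  — shift
  I4: { [F → num , .] }  — reduce
  I5: { [B → . L L ,], [F → , , . B], [F → . , , B], [F → . num ,], [L → . / C ,], [L → . F B] }  — shift
  I6: { [C → . ( , g], [L → / . C ,] }  — shift
  I7: { [F → , , B .] }  — reduce
  I8: { [B → . L L ,], [F → . , , B], [F → . num ,], [L → . / C ,], [L → . F B], [L → F . B] }  — shift
  I9: { [B → L . L ,], [F → . , , B], [F → . num ,], [L → . / C ,], [L → . F B] }  — shift
  I10: { [B → L L . ,] }  — shift
  I11: { [B → L L , .] }  — reduce
  I12: { [L → F B .] }  — reduce
  I13: { [C → ( . , g] }  — shift
  I14: { [L → / C . ,] }  — shift
  I15: { [L → / C , .] }  — reduce
  I16: { [C → ( , . g] }  — shift
  I17: { [C → ( , g .] }  — reduce

Every state is either a pure shift/goto state or contains exactly one complete item and nothing to shift — no conflicts. The grammar is LR(0).

Answer: Yes, the grammar is LR(0)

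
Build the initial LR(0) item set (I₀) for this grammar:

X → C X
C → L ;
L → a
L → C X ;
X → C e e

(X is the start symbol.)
{ [C → . L ;], [L → . C X ;], [L → . a], [X → . C X], [X → . C e e], [X' → . X] }

First, augment the grammar with X' → X
I₀ = CLOSURE({ [X' → . X] }):
  [X' → . X] has the dot before X: add [X → . C X], [X → . C e e]
  [X → . C X] has the dot before C: add [C → . L ;]
  [C → . L ;] has the dot before L: add [L → . a], [L → . C X ;]
No further items can be added.

I₀ = { [C → . L ;], [L → . C X ;], [L → . a], [X → . C X], [X → . C e e], [X' → . X] }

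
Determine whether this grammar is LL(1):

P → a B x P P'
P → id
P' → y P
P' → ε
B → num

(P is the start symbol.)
No. Predict set conflict for P': { 'y' }

A grammar is LL(1) if for each non-terminal N with multiple productions, the predict sets of those productions are pairwise disjoint, where PREDICT(N → α) = (FIRST(α) \ {ε}) ∪ (FOLLOW(N) if α ⇒* ε).

Relevant sets:
  FOLLOW(P') = { $, 'y' }

For P:
  PREDICT(P → a B x P P') = { 'a' }
  PREDICT(P → id) = { 'id' }
For P':
  PREDICT(P' → y P) = { 'y' }
  PREDICT(P' → ε) = { $, 'y' }
B has a single production, so nothing to check there.

Conflict found: Predict set conflict for P': { 'y' }
The grammar is NOT LL(1).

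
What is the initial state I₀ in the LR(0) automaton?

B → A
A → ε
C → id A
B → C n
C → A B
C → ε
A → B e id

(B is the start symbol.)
First, augment the grammar with B' → B
I₀ = CLOSURE({ [B' → . B] }):
  [B' → . B] has the dot before B: add [B → . A], [B → . C n]
  [B → . A] has the dot before A: add [A → .], [A → . B e id]
  [B → . C n] has the dot before C: add [C → . id A], [C → . A B], [C → .]
No further items can be added.

I₀ = { [A → . B e id], [A → .], [B → . A], [B → . C n], [B' → . B], [C → . A B], [C → . id A], [C → .] }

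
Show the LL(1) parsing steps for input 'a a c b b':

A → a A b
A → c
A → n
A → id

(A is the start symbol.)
Stack is shown with the top on the left.

Stack      Input        Action
------------------------------
A $        a a c b b $  output A → a A b
a A b $    a a c b b $  match 'a'
A b $      a c b b $    output A → a A b
a A b b $  a c b b $    match 'a'
A b b $    c b b $      output A → c
c b b $    c b b $      match 'c'
b b $      b b $        match 'b'
b $        b $          match 'b'
$          $            accept

The string is accepted.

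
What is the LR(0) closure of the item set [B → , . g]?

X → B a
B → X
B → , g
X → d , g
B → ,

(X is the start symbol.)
Start with: [B → , . g]
The dot precedes the terminal g, so nothing is added.

CLOSURE = { [B → , . g] }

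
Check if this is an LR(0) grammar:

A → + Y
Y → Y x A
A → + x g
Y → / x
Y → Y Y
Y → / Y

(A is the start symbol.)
Augment with A' → A and build the canonical LR(0) collection (I0 = CLOSURE({[A' → . A]}), then GOTO on every symbol after a dot until no new states appear). It has 12 states:
  I0: { [A → . + Y], [A → . + x g], [A' → . A] }  — shift
  I1: { [A → + . Y], [A → + . x g], [Y → . / Y], [Y → . / x], [Y → . Y Y], [Y → . Y x A] }  — shift
  I2: { [A' → A .] }  — accept
  I3: { [Y → . / Y], [Y → . / x], [Y → . Y Y], [Y → . Y x A], [Y → / . Y], [Y → / . x] }  — shift
  I4: { [A → + Y .], [Y → . / Y], [Y → . / x], [Y → . Y Y], [Y → . Y x A], [Y → Y . Y], [Y → Y . x A] }  — shift, reduce
  I5: { [A → + x . g] }  — shift
  I6: { [A → + x g .] }  — reduce
  I7: { [Y → . / Y], [Y → . / x], [Y → . Y Y], [Y → . Y x A], [Y → Y . Y], [Y → Y . x A], [Y → Y Y .] }  — shift, reduce
  I8: { [A → . + Y], [A → . + x g], [Y → Y x . A] }  — shift
  I9: { [Y → Y x A .] }  — reduce
  I10: { [Y → . / Y], [Y → . / x], [Y → . Y Y], [Y → . Y x A], [Y → / Y .], [Y → Y . Y], [Y → Y . x A] }  — shift, reduce
  I11: { [Y → / x .] }  — reduce

Conflict in state I4:
  Shift-reduce conflict between [A → + Y .] and [Y → . / Y]
So the grammar is NOT LR(0).

Answer: No. Shift-reduce conflict between [A → + Y .] and [Y → . / Y]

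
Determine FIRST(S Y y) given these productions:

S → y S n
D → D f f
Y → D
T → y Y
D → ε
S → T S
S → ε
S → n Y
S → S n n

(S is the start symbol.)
FIRST sets of the non-terminals involved (from the grammar, by fixed-point iteration):
  FIRST(S) = { 'n', 'y', ε }
  FIRST(Y) = { 'f', ε }

To compute FIRST(S Y y), process the symbols left to right:
Symbol S is a non-terminal. Add FIRST(S) \ {ε} = { 'n', 'y' }
S is nullable (ε ∈ FIRST(S)), continue to the next symbol.
Symbol Y is a non-terminal. Add FIRST(Y) \ {ε} = { 'f' }
Y is nullable (ε ∈ FIRST(Y)), continue to the next symbol.
Symbol y is a terminal. Add 'y' and stop.
FIRST(S Y y) = { 'f', 'n', 'y' }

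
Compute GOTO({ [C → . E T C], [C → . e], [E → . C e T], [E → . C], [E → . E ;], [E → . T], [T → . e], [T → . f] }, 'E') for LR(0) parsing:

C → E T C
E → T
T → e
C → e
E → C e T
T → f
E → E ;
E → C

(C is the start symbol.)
{ [C → E . T C], [E → E . ;], [T → . e], [T → . f] }

GOTO(I, 'E') = CLOSURE({ [A → αX.β] : [A → α.Xβ] ∈ I, X = 'E' })

Items with dot before 'E', with the dot advanced:
  [C → . E T C] → [C → E . T C]
  [E → . E ;] → [E → E . ;]
Closure of the advanced items:
  [C → E . T C] has the dot before T: add [T → . e], [T → . f]

GOTO = { [C → E . T C], [E → E . ;], [T → . e], [T → . f] }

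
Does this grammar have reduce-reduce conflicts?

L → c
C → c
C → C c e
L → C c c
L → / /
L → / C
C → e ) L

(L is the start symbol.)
Yes — I4: [C → c .] vs [L → c .]

Augment with L' → L and build the canonical LR(0) collection (I0 = CLOSURE({[L' → . L]}), then GOTO on every symbol after a dot until no new states appear). It has 15 states:
  I0: { [C → . C c e], [C → . c], [C → . e ) L], [L → . / /], [L → . / C], [L → . C c c], [L → . c], [L' → . L] }  — shift
  I1: { [C → . C c e], [C → . c], [C → . e ) L], [L → / . /], [L → / . C] }  — shift
  I2: { [C → C . c e], [L → C . c c] }  — shift
  I3: { [L' → L .] }  — accept
  I4: { [C → c .], [L → c .] }  — 2 reduces
  I5: { [C → e . ) L] }  — shift
  I6: { [C → . C c e], [C → . c], [C → . e ) L], [C → e ) . L], [L → . / /], [L → . / C], [L → . C c c], [L → . c] }  — shift
  I7: { [C → e ) L .] }  — reduce
  I8: { [C → C c . e], [L → C c . c] }  — shift
  I9: { [L → C c c .] }  — reduce
  I10: { [C → C c e .] }  — reduce
  I11: { [L → / / .] }  — reduce
  I12: { [C → C . c e], [L → / C .] }  — shift, reduce
  I13: { [C → c .] }  — reduce
  I14: { [C → C c . e] }  — shift

I4 contains complete items [C → c .], [L → c .] — reduce-reduce conflict.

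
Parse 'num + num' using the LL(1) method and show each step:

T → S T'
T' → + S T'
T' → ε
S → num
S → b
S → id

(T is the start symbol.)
Stack is shown with the top on the left.

Stack     Input        Action
-----------------------------
T $       num + num $  output T → S T'
S T' $    num + num $  output S → num
num T' $  num + num $  match 'num'
T' $      + num $      output T' → + S T'
+ S T' $  + num $      match '+'
S T' $    num $        output S → num
num T' $  num $        match 'num'
T' $      $            output T' → ε
$         $            accept

The string is accepted.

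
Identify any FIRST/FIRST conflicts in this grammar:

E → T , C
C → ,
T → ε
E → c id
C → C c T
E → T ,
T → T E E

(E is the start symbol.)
FIRST sets of the non-terminals at (or reachable through a nullable prefix from) the front of some alternative:
  FIRST(T) = { ',', 'c', ε }
  FIRST(C) = { ',' }
  FIRST(E) = { ',', 'c' }

Productions for E:
  E → T , C: FIRST = { ',', 'c' }
  E → c id: FIRST = { 'c' }
  E → T ,: FIRST = { ',', 'c' }
Productions for C:
  C → ,: FIRST = { ',' }
  C → C c T: FIRST = { ',' }
Productions for T:
  T → ε: FIRST = { ε }
  T → T E E: FIRST = { ',', 'c' }

Conflict for E: E → T , C and E → c id
  Overlap: { 'c' }
Conflict for E: E → T , C and E → T ,
  Overlap: { ',', 'c' }
Conflict for E: E → c id and E → T ,
  Overlap: { 'c' }
Conflict for C: C → , and C → C c T
  Overlap: { ',' }

Answer: Yes. E → T ',' C / E → c id on { 'c' }; E → T ',' C / E → T ',' on { ',', 'c' }; E → c id / E → T ',' on { 'c' }; C → ',' / C → C c T on { ',' }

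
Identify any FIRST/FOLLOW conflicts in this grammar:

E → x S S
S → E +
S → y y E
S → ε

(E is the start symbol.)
Nullable non-terminals: S.
FIRST sets used below: FIRST(E) = { 'x' }

S: nullable alternative(s) S → ε; FOLLOW(S) = { $, '+', 'x', 'y' }
  S → E +: FIRST \ {ε} = { 'x' } — overlaps FOLLOW(S) on { 'x' }: CONFLICT
  S → y y E: FIRST \ {ε} = { 'y' } — overlaps FOLLOW(S) on { 'y' }: CONFLICT
  S → ε: FIRST \ {ε} = { } — this is the only nullable alternative, skip

E has no nullable alternative, so no FIRST/FOLLOW check is needed there.

So the grammar has 2 FIRST/FOLLOW conflicts (marked CONFLICT above).

Answer: Yes. S → E '+' with FOLLOW(S) on { 'x' }; S → y y E with FOLLOW(S) on { 'y' }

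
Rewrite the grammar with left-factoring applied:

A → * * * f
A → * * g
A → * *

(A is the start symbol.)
A → * * A'
A' → * f
A' → g
A' → ε

Left-factoring transforms A → αβ₁ | αβ₂ into A → αA' and A' → β₁ | β₂
(α is the longest common prefix among the alternatives). Repeat until
no nonterminal has two alternatives with a common prefix.

Round 1: A has alternatives sharing prefix '* *'. Introduce A': A → * * A'
  Add: A' → * f
  Add: A' → g
  Add: A' → ε

No remaining common prefixes — done.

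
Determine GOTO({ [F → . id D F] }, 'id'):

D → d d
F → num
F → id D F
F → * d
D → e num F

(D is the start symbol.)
{ [D → . d d], [D → . e num F], [F → id . D F] }

GOTO(I, 'id') = CLOSURE({ [A → αX.β] : [A → α.Xβ] ∈ I, X = 'id' })

Items with dot before 'id', with the dot advanced:
  [F → . id D F] → [F → id . D F]
Closure of the advanced items:
  [F → id . D F] has the dot before D: add [D → . d d], [D → . e num F]

GOTO = { [D → . d d], [D → . e num F], [F → id . D F] }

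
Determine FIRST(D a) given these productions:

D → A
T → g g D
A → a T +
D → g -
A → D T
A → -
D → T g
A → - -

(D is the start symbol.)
{ '-', 'a', 'g' }

FIRST sets of the non-terminals involved (from the grammar, by fixed-point iteration):
  FIRST(D) = { '-', 'a', 'g' }

To compute FIRST(D a), process the symbols left to right:
Symbol D is a non-terminal. Add FIRST(D) \ {ε} = { '-', 'a', 'g' }
D is not nullable (ε ∉ FIRST(D)), so stop here.
FIRST(D a) = { '-', 'a', 'g' }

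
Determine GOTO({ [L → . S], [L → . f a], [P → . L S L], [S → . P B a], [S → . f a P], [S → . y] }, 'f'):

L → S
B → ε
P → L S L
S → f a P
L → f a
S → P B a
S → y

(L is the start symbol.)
{ [L → f . a], [S → f . a P] }

GOTO(I, 'f') = CLOSURE({ [A → αX.β] : [A → α.Xβ] ∈ I, X = 'f' })

Items with dot before 'f', with the dot advanced:
  [L → . f a] → [L → f . a]
  [S → . f a P] → [S → f . a P]
Closure adds nothing (no advanced item has the dot before a non-terminal).

GOTO = { [L → f . a], [S → f . a P] }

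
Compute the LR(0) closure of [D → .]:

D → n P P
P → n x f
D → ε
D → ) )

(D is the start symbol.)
Start with: [D → .]
The dot is at the end, so nothing is added.

CLOSURE = { [D → .] }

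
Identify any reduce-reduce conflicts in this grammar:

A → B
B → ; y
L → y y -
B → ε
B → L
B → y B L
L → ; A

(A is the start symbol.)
A reduce-reduce conflict occurs when an LR(0) state has two complete items [A → α .] and [B → β .] — both call for a reduction, and with no lookahead the parser cannot choose between them.

Augment with A' → A and build the canonical LR(0) collection (I0 = CLOSURE({[A' → . A]}), then GOTO on every symbol after a dot until no new states appear). It has 15 states:
  I0: { [A → . B], [A' → . A], [B → . ; y], [B → . L], [B → . y B L], [B → .], [L → . ; A], [L → . y y -] }  — shift, reduce
  I1: { [A → . B], [B → . ; y], [B → . L], [B → . y B L], [B → .], [B → ; . y], [L → . ; A], [L → . y y -], [L → ; . A] }  — shift, reduce
  I2: { [A' → A .] }  — accept
  I3: { [A → B .] }  — reduce
  I4: { [B → L .] }  — reduce
  I5: { [B → . ; y], [B → . L], [B → . y B L], [B → .], [B → y . B L], [L → . ; A], [L → . y y -], [L → y . y -] }  — shift, reduce
  I6: { [B → y B . L], [L → . ; A], [L → . y y -] }  — shift
  I7: { [B → . ; y], [B → . L], [B → . y B L], [B → .], [B → y . B L], [L → . ; A], [L → . y y -], [L → y . y -], [L → y y . -] }  — shift, reduce
  I8: { [L → y y - .] }  — reduce
  I9: { [A → . B], [B → . ; y], [B → . L], [B → . y B L], [B → .], [L → . ; A], [L → . y y -], [L → ; . A] }  — shift, reduce
  I10: { [B → y B L .] }  — reduce
  I11: { [L → y . y -] }  — shift
  I12: { [L → y y . -] }  — shift
  I13: { [L → ; A .] }  — reduce
  I14: { [B → . ; y], [B → . L], [B → . y B L], [B → .], [B → ; y .], [B → y . B L], [L → . ; A], [L → . y y -], [L → y . y -] }  — shift, 2 reduces

I14 contains complete items [B → .], [B → ; y .] — reduce-reduce conflict.

Answer: Yes — I14: [B → .] vs [B → ; y .]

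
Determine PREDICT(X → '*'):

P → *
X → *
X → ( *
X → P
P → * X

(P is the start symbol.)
PREDICT(X → '*') = (FIRST(RHS) \ {ε}) ∪ (FOLLOW(X) if ε ∈ FIRST(RHS), i.e. RHS ⇒* ε)
FIRST('*') = { '*' }
ε ∉ FIRST('*'), so FOLLOW(X) is not added.
PREDICT(X → '*') = { '*' }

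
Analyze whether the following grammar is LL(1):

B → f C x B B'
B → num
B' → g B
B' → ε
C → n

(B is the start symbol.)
Relevant sets:
  FOLLOW(B') = { $, 'g' }

For B:
  PREDICT(B → f C x B B') = { 'f' }
  PREDICT(B → num) = { 'num' }
For B':
  PREDICT(B' → g B) = { 'g' }
  PREDICT(B' → ε) = { $, 'g' }
C has a single production, so nothing to check there.

Conflict found: Predict set conflict for B': { 'g' }
The grammar is NOT LL(1).

Answer: No. Predict set conflict for B': { 'g' }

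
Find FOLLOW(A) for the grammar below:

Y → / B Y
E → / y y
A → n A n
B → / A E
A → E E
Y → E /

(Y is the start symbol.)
{ '/', 'n' }

To compute FOLLOW(A), find every occurrence of A on a right-hand side N → α A β: add FIRST(β) \ {ε}, and if β is empty or nullable also add FOLLOW(N). Iterate to a fixed point.

In A → n A n: A is followed by n, add FIRST(n) \ {ε} = { 'n' }
In B → / A E: A is followed by E, add FIRST(E) \ {ε} = { '/' }

Taking the union: FOLLOW(A) = { '/', 'n' }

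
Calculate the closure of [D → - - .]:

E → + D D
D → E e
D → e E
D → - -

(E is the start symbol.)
{ [D → - - .] }

To compute CLOSURE, for each item [A → α.Bβ] where B is a non-terminal, add [B → .γ] for all productions B → γ; repeat for the newly added items until nothing changes.

Start with: [D → - - .]
The dot is at the end, so nothing is added.

CLOSURE = { [D → - - .] }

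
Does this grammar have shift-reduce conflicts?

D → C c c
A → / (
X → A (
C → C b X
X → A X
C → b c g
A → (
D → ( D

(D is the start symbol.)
No shift-reduce conflicts

A shift-reduce conflict occurs when an LR(0) state has both:
  - a complete (reduce) item [A → α .] (dot at the end), and
  - a shift item [B → β . c γ] (dot before a terminal).

Augment with D' → D and build the canonical LR(0) collection (I0 = CLOSURE({[D' → . D]}), then GOTO on every symbol after a dot until no new states appear). It has 18 states:
  I0: { [C → . C b X], [C → . b c g], [D → . ( D], [D → . C c c], [D' → . D] }  — shift
  I1: { [C → . C b X], [C → . b c g], [D → ( . D], [D → . ( D], [D → . C c c] }  — shift
  I2: { [C → C . b X], [D → C . c c] }  — shift
  I3: { [D' → D .] }  — accept
  I4: { [C → b . c g] }  — shift
  I5: { [C → b c . g] }  — shift
  I6: { [C → b c g .] }  — reduce
  I7: { [A → . (], [A → . / (], [C → C b . X], [X → . A (], [X → . A X] }  — shift
  I8: { [D → C c . c] }  — shift
  I9: { [D → C c c .] }  — reduce
  I10: { [A → ( .] }  — reduce
  I11: { [A → / . (] }  — shift
  I12: { [A → . (], [A → . / (], [X → . A (], [X → . A X], [X → A . (], [X → A . X] }  — shift
  I13: { [C → C b X .] }  — reduce
  I14: { [A → ( .], [X → A ( .] }  — 2 reduces
  I15: { [X → A X .] }  — reduce
  I16: { [A → / ( .] }  — reduce
  I17: { [D → ( D .] }  — reduce

No state contains both a complete item and a shift item.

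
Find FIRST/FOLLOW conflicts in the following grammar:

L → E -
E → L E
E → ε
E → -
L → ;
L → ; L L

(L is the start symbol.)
Yes. E → L E with FOLLOW(E) on { '-' }; E → '-' with FOLLOW(E) on { '-' }

Nullable non-terminals: E.
FIRST sets used below: FIRST(L) = { '-', ';' }

E: nullable alternative(s) E → ε; FOLLOW(E) = { '-' }
  E → L E: FIRST \ {ε} = { '-', ';' } — overlaps FOLLOW(E) on { '-' }: CONFLICT
  E → ε: FIRST \ {ε} = { } — this is the only nullable alternative, skip
  E → -: FIRST \ {ε} = { '-' } — overlaps FOLLOW(E) on { '-' }: CONFLICT

L has no nullable alternative, so no FIRST/FOLLOW check is needed there.

So the grammar has 2 FIRST/FOLLOW conflicts (marked CONFLICT above).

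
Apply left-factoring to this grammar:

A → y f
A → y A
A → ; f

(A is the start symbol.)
Left-factoring transforms A → αβ₁ | αβ₂ into A → αA' and A' → β₁ | β₂
(α is the longest common prefix among the alternatives). Repeat until
no nonterminal has two alternatives with a common prefix.

Round 1: A has alternatives sharing prefix 'y'. Introduce A': A → y A'
  Add: A' → f
  Add: A' → A

No remaining common prefixes — done.

Resulting grammar:
A → y A'
A' → f
A' → A
A → ; f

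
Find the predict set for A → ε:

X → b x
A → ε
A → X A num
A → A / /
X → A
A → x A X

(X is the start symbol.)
{ $, '/', 'b', 'num', 'x' }

PREDICT(A → ε) = (FIRST(RHS) \ {ε}) ∪ (FOLLOW(A) if ε ∈ FIRST(RHS), i.e. RHS ⇒* ε)
The right-hand side is ε (FIRST(ε) = { ε }), so the predict set is FOLLOW(A) = { $, '/', 'b', 'num', 'x' }
PREDICT(A → ε) = { $, '/', 'b', 'num', 'x' }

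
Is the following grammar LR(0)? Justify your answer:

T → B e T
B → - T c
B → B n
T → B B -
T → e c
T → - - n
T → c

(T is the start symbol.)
A grammar is LR(0) if no state in the canonical LR(0) collection has:
  - both a shift item (dot before a terminal) and a complete item (shift-reduce conflict), or
  - two or more complete items (reduce-reduce conflict; the accept item [T' → T .] counts as a complete item here).

Augment with T' → T and build the canonical LR(0) collection (I0 = CLOSURE({[T' → . T]}), then GOTO on every symbol after a dot until no new states appear). It has 17 states:
  I0: { [B → . - T c], [B → . B n], [T → . - - n], [T → . B B -], [T → . B e T], [T → . c], [T → . e c], [T' → . T] }  — shift
  I1: { [B → - . T c], [B → . - T c], [B → . B n], [T → - . - n], [T → . - - n], [T → . B B -], [T → . B e T], [T → . c], [T → . e c] }  — shift
  I2: { [B → . - T c], [B → . B n], [B → B . n], [T → B . B -], [T → B . e T] }  — shift
  I3: { [T' → T .] }  — accept
  I4: { [T → c .] }  — reduce
  I5: { [T → e . c] }  — shift
  I6: { [T → e c .] }  — reduce
  I7: { [B → - . T c], [B → . - T c], [B → . B n], [T → . - - n], [T → . B B -], [T → . B e T], [T → . c], [T → . e c] }  — shift
  I8: { [B → B . n], [T → B B . -] }  — shift
  I9: { [B → . - T c], [B → . B n], [T → . - - n], [T → . B B -], [T → . B e T], [T → . c], [T → . e c], [T → B e . T] }  — shift
  I10: { [B → B n .] }  — reduce
  I11: { [T → B e T .] }  — reduce
  I12: { [T → B B - .] }  — reduce
  I13: { [B → - T . c] }  — shift
  I14: { [B → - T c .] }  — reduce
  I15: { [B → - . T c], [B → . - T c], [B → . B n], [T → - - . n], [T → - . - n], [T → . - - n], [T → . B B -], [T → . B e T], [T → . c], [T → . e c] }  — shift
  I16: { [T → - - n .] }  — reduce

Every state is either a pure shift/goto state or contains exactly one complete item and nothing to shift — no conflicts. The grammar is LR(0).

Answer: Yes, the grammar is LR(0)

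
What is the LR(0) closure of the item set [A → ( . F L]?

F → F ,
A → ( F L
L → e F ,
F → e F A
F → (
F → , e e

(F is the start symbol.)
To compute CLOSURE, for each item [A → α.Bβ] where B is a non-terminal, add [B → .γ] for all productions B → γ; repeat for the newly added items until nothing changes.

Start with: [A → ( . F L]
  [A → ( . F L] has the dot before F: add [F → . F ,], [F → . e F A], [F → . (], [F → . , e e]
No further items can be added.

CLOSURE = { [A → ( . F L], [F → . (], [F → . , e e], [F → . F ,], [F → . e F A] }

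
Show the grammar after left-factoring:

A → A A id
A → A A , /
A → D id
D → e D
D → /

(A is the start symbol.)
Left-factoring transforms A → αβ₁ | αβ₂ into A → αA' and A' → β₁ | β₂
(α is the longest common prefix among the alternatives). Repeat until
no nonterminal has two alternatives with a common prefix.

Round 1: A has alternatives sharing prefix 'A A'. Introduce A': A → A A A'
  Add: A' → id
  Add: A' → , /

No remaining common prefixes — done.

Resulting grammar:
A → A A A'
A' → id
A' → , /
A → D id
D → e D
D → /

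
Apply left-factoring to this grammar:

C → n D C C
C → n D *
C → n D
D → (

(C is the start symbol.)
C → n D C'
C' → C C
C' → *
C' → ε
D → (

Left-factoring transforms A → αβ₁ | αβ₂ into A → αA' and A' → β₁ | β₂
(α is the longest common prefix among the alternatives). Repeat until
no nonterminal has two alternatives with a common prefix.

Round 1: C has alternatives sharing prefix 'n D'. Introduce C': C → n D C'
  Add: C' → C C
  Add: C' → *
  Add: C' → ε

No remaining common prefixes — done.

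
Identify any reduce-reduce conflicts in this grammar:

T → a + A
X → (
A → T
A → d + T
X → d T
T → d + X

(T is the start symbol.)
No reduce-reduce conflicts

A reduce-reduce conflict occurs when an LR(0) state has two complete items [A → α .] and [B → β .] — both call for a reduction, and with no lookahead the parser cannot choose between them.

Augment with T' → T and build the canonical LR(0) collection (I0 = CLOSURE({[T' → . T]}), then GOTO on every symbol after a dot until no new states appear). It has 16 states:
  I0: { [T → . a + A], [T → . d + X], [T' → . T] }  — shift
  I1: { [T' → T .] }  — accept
  I2: { [T → a . + A] }  — shift
  I3: { [T → d . + X] }  — shift
  I4: { [T → d + . X], [X → . (], [X → . d T] }  — shift
  I5: { [X → ( .] }  — reduce
  I6: { [T → d + X .] }  — reduce
  I7: { [T → . a + A], [T → . d + X], [X → d . T] }  — shift
  I8: { [X → d T .] }  — reduce
  I9: { [A → . T], [A → . d + T], [T → . a + A], [T → . d + X], [T → a + . A] }  — shift
  I10: { [T → a + A .] }  — reduce
  I11: { [A → T .] }  — reduce
  I12: { [A → d . + T], [T → d . + X] }  — shift
  I13: { [A → d + . T], [T → . a + A], [T → . d + X], [T → d + . X], [X → . (], [X → . d T] }  — shift
  I14: { [A → d + T .] }  — reduce
  I15: { [T → . a + A], [T → . d + X], [T → d . + X], [X → d . T] }  — shift

No state contains more than one complete item.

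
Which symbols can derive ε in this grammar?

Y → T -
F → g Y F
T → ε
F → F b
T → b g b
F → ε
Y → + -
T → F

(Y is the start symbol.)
A non-terminal is nullable if it can derive ε (the empty string): either it has an ε-production, or it has a production whose right-hand side consists entirely of nullable non-terminals.

ε-productions: T → ε, F → ε
So T, F are immediately nullable.
No further non-terminal can be added: every production for the remaining non-terminals contains a terminal or a non-nullable non-terminal.
Nullable = { 'F', 'T' }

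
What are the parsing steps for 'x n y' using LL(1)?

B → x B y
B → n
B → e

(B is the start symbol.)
LL(1) parsing maintains a stack (initially the start symbol over $) and the input. At each step: if the stack top is a terminal, match it against the current input token; if it is a non-terminal N, replace it with the RHS of M[N, lookahead] (the unique production whose predict set contains the lookahead).

Stack is shown with the top on the left.

Stack    Input    Action
------------------------
B $      x n y $  output B → x B y
x B y $  x n y $  match 'x'
B y $    n y $    output B → n
n y $    n y $    match 'n'
y $      y $      match 'y'
$        $        accept

The string is accepted.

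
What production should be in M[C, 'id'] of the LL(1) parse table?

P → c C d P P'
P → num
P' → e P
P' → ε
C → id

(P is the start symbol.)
C → id

To find M[C, 'id'], we find productions for C where 'id' is in the predict set (PREDICT(N → α) = (FIRST(α) \ {ε}) ∪ (FOLLOW(N) if α ⇒* ε)).

C → id: PREDICT = { 'id' }
  'id' is in predict set, so this production goes in M[C, 'id']

M[C, 'id'] = C → id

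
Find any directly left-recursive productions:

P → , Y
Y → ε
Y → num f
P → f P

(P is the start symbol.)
No direct left recursion

Direct left recursion occurs when N → N α for some non-terminal N (the right-hand side begins with the left-hand side itself).

P → , Y: starts with ','
Y → ε: starts with ε
Y → num f: starts with num
P → f P: starts with f

No direct left recursion found.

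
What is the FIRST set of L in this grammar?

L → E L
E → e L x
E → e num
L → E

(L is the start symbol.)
{ 'e' }

FIRST sets of the other non-terminals involved (by the same procedure, iterated to a fixed point):
  FIRST(E) = { 'e' }

From L → E L:
  - E is a non-terminal: add FIRST(E) \ {ε} = { 'e' }
    E is not nullable, so stop
From L → E:
  - E is a non-terminal: add FIRST(E) \ {ε} = { 'e' }
    E is not nullable, so stop

Collecting: FIRST(L) = { 'e' }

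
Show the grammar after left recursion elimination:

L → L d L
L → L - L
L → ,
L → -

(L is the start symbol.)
L is directly left-recursive. The standard transformation for
  A → A α₁ | ... | A α_m | β₁ | ... | β_n
is
  A  → β₁ A' | ... | β_n A'
  A' → α₁ A' | ... | α_m A' | ε

L → , becomes L → , L'
L → - becomes L → - L'
L → L d L becomes L' → d L L'
L → L - L becomes L' → - L L'
Add L' → ε

Resulting grammar:
L → , L'
L → - L'
L' → d L L'
L' → - L L'
L' → ε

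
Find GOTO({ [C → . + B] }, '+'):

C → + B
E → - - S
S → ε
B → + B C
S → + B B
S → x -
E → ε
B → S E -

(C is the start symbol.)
GOTO(I, '+') = CLOSURE({ [A → αX.β] : [A → α.Xβ] ∈ I, X = '+' })

Items with dot before '+', with the dot advanced:
  [C → . + B] → [C → + . B]
Closure of the advanced items:
  [C → + . B] has the dot before B: add [B → . + B C], [B → . S E -]
  [B → . S E -] has the dot before S: add [S → .], [S → . + B B], [S → . x -]

GOTO = { [B → . + B C], [B → . S E -], [C → + . B], [S → . + B B], [S → . x -], [S → .] }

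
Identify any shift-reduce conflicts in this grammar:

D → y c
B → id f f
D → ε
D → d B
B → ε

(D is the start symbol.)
Yes — I0: [D → .] vs [D → . d B]; I2: [B → .] vs [B → . id f f]

A shift-reduce conflict occurs when an LR(0) state has both:
  - a complete (reduce) item [A → α .] (dot at the end), and
  - a shift item [B → β . c γ] (dot before a terminal).

Augment with D' → D and build the canonical LR(0) collection (I0 = CLOSURE({[D' → . D]}), then GOTO on every symbol after a dot until no new states appear). It has 9 states:
  I0: { [D → . d B], [D → . y c], [D → .], [D' → . D] }  — shift, reduce
  I1: { [D' → D .] }  — accept
  I2: { [B → . id f f], [B → .], [D → d . B] }  — shift, reduce
  I3: { [D → y . c] }  — shift
  I4: { [D → y c .] }  — reduce
  I5: { [D → d B .] }  — reduce
  I6: { [B → id . f f] }  — shift
  I7: { [B → id f . f] }  — shift
  I8: { [B → id f f .] }  — reduce

I0 contains reduce item [D → .] and shift items [D → . d B], [D → . y c] — shift-reduce conflict.
I2 contains reduce item [B → .] and shift item [B → . id f f] — shift-reduce conflict.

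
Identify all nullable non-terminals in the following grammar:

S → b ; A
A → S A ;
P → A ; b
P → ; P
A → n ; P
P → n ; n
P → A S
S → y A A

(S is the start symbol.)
None

A non-terminal is nullable if it can derive ε (the empty string): either it has an ε-production, or it has a production whose right-hand side consists entirely of nullable non-terminals.

There are no ε-productions, so no non-terminal can derive ε.
No non-terminals are nullable.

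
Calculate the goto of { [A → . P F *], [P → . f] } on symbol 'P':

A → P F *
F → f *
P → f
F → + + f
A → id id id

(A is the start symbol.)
GOTO(I, 'P') = CLOSURE({ [A → αX.β] : [A → α.Xβ] ∈ I, X = 'P' })

Items with dot before 'P', with the dot advanced:
  [A → . P F *] → [A → P . F *]
Closure of the advanced items:
  [A → P . F *] has the dot before F: add [F → . f *], [F → . + + f]

GOTO = { [A → P . F *], [F → . + + f], [F → . f *] }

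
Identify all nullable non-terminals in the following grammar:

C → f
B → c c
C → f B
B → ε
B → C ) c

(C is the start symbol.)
A non-terminal is nullable if it can derive ε (the empty string): either it has an ε-production, or it has a production whose right-hand side consists entirely of nullable non-terminals.

ε-productions: B → ε
So B is immediately nullable.
No further non-terminal can be added: every production for the remaining non-terminals contains a terminal or a non-nullable non-terminal.
Nullable = { 'B' }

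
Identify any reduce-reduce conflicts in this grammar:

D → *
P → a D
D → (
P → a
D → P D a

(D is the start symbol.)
A reduce-reduce conflict occurs when an LR(0) state has two complete items [A → α .] and [B → β .] — both call for a reduction, and with no lookahead the parser cannot choose between them.

Augment with D' → D and build the canonical LR(0) collection (I0 = CLOSURE({[D' → . D]}), then GOTO on every symbol after a dot until no new states appear). It has 9 states:
  I0: { [D → . (], [D → . *], [D → . P D a], [D' → . D], [P → . a D], [P → . a] }  — shift
  I1: { [D → ( .] }  — reduce
  I2: { [D → * .] }  — reduce
  I3: { [D' → D .] }  — accept
  I4: { [D → . (], [D → . *], [D → . P D a], [D → P . D a], [P → . a D], [P → . a] }  — shift
  I5: { [D → . (], [D → . *], [D → . P D a], [P → . a D], [P → . a], [P → a . D], [P → a .] }  — shift, reduce
  I6: { [P → a D .] }  — reduce
  I7: { [D → P D . a] }  — shift
  I8: { [D → P D a .] }  — reduce

No state contains more than one complete item.

Answer: No reduce-reduce conflicts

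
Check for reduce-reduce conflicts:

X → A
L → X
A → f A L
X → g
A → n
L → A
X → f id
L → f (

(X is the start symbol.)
A reduce-reduce conflict occurs when an LR(0) state has two complete items [A → α .] and [B → β .] — both call for a reduction, and with no lookahead the parser cannot choose between them.

Augment with X' → X and build the canonical LR(0) collection (I0 = CLOSURE({[X' → . X]}), then GOTO on every symbol after a dot until no new states appear). It has 14 states:
  I0: { [A → . f A L], [A → . n], [X → . A], [X → . f id], [X → . g], [X' → . X] }  — shift
  I1: { [X → A .] }  — reduce
  I2: { [X' → X .] }  — accept
  I3: { [A → . f A L], [A → . n], [A → f . A L], [X → f . id] }  — shift
  I4: { [X → g .] }  — reduce
  I5: { [A → n .] }  — reduce
  I6: { [A → . f A L], [A → . n], [A → f A . L], [L → . A], [L → . X], [L → . f (], [X → . A], [X → . f id], [X → . g] }  — shift
  I7: { [A → . f A L], [A → . n], [A → f . A L] }  — shift
  I8: { [X → f id .] }  — reduce
  I9: { [L → A .], [X → A .] }  — 2 reduces
  I10: { [A → f A L .] }  — reduce
  I11: { [L → X .] }  — reduce
  I12: { [A → . f A L], [A → . n], [A → f . A L], [L → f . (], [X → f . id] }  — shift
  I13: { [L → f ( .] }  — reduce

I9 contains complete items [L → A .], [X → A .] — reduce-reduce conflict.

Answer: Yes — I9: [L → A .] vs [X → A .]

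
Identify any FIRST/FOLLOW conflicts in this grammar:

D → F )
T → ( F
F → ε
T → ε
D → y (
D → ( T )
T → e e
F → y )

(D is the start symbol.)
No FIRST/FOLLOW conflicts.

A FIRST/FOLLOW conflict occurs when a non-terminal N has a nullable alternative N → β (β ⇒* ε) and another alternative N → α with FIRST(α) ∩ FOLLOW(N) ≠ ∅: on such a lookahead the parser cannot decide between expanding α and letting N vanish via β.

Nullable non-terminals: F, T.

F: nullable alternative(s) F → ε; FOLLOW(F) = { ')' }
  F → ε: FIRST \ {ε} = { } — this is the only nullable alternative, skip
  F → y ): FIRST \ {ε} = { 'y' } — disjoint from FOLLOW(F)

T: nullable alternative(s) T → ε; FOLLOW(T) = { ')' }
  T → ( F: FIRST \ {ε} = { '(' } — disjoint from FOLLOW(T)
  T → ε: FIRST \ {ε} = { } — this is the only nullable alternative, skip
  T → e e: FIRST \ {ε} = { 'e' } — disjoint from FOLLOW(T)

D has no nullable alternative, so no FIRST/FOLLOW check is needed there.

No FIRST/FOLLOW conflicts found.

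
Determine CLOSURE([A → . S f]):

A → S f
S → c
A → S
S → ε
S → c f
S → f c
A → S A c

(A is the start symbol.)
{ [A → . S f], [S → . c f], [S → . c], [S → . f c], [S → .] }

To compute CLOSURE, for each item [A → α.Bβ] where B is a non-terminal, add [B → .γ] for all productions B → γ; repeat for the newly added items until nothing changes.

Start with: [A → . S f]
  [A → . S f] has the dot before S: add [S → . c], [S → .], [S → . c f], [S → . f c]
No further items can be added.

CLOSURE = { [A → . S f], [S → . c f], [S → . c], [S → . f c], [S → .] }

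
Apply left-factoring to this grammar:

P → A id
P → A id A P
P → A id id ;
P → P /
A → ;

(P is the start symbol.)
P → A id P'
P' → ε
P' → A P
P' → id ;
P → P /
A → ;

Left-factoring transforms A → αβ₁ | αβ₂ into A → αA' and A' → β₁ | β₂
(α is the longest common prefix among the alternatives). Repeat until
no nonterminal has two alternatives with a common prefix.

Round 1: P has alternatives sharing prefix 'A id'. Introduce P': P → A id P'
  Add: P' → ε
  Add: P' → A P
  Add: P' → id ;

No remaining common prefixes — done.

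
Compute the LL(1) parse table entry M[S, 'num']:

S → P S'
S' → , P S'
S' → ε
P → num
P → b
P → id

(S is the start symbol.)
To find M[S, 'num'], we find productions for S where 'num' is in the predict set (PREDICT(N → α) = (FIRST(α) \ {ε}) ∪ (FOLLOW(N) if α ⇒* ε)).

Relevant sets:
  FIRST(P) = { 'b', 'id', 'num' }

S → P S': PREDICT = { 'b', 'id', 'num' }
  'num' is in predict set, so this production goes in M[S, 'num']

M[S, 'num'] = S → P S'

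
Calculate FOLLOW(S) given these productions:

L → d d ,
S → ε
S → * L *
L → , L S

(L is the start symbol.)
{ $, '*' }

To compute FOLLOW(S), find every occurrence of S on a right-hand side N → α S β: add FIRST(β) \ {ε}, and if β is empty or nullable also add FOLLOW(N). Iterate to a fixed point.

In L → , L S: S is at the end, add FOLLOW(L)

The FOLLOW sets referred to above (computed the same way, to a fixed point):
  FOLLOW(L) = { $, '*' }

Taking the union: FOLLOW(S) = { $, '*' }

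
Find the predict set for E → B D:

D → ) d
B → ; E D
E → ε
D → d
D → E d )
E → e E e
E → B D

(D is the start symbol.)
{ ';' }

PREDICT(E → B D) = (FIRST(RHS) \ {ε}) ∪ (FOLLOW(E) if ε ∈ FIRST(RHS), i.e. RHS ⇒* ε)
FIRST(B) = { ';' }
FIRST(B D) = { ';' }
ε ∉ FIRST(B D), so FOLLOW(E) is not added.
PREDICT(E → B D) = { ';' }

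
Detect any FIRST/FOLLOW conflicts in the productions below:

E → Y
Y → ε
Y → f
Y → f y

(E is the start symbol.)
No FIRST/FOLLOW conflicts.

Nullable non-terminals: E, Y.
E has a nullable alternative but only one production, so nothing to check.

Y: nullable alternative(s) Y → ε; FOLLOW(Y) = { $ }
  Y → ε: FIRST \ {ε} = { } — this is the only nullable alternative, skip
  Y → f: FIRST \ {ε} = { 'f' } — disjoint from FOLLOW(Y)
  Y → f y: FIRST \ {ε} = { 'f' } — disjoint from FOLLOW(Y)

No FIRST/FOLLOW conflicts found.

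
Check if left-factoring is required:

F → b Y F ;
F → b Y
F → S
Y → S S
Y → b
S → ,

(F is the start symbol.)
Yes, F has productions with common prefix 'b Y'

Left-factoring is needed when two productions for the same non-terminal
share a common prefix on the right-hand side.

Productions for F:
  F → b Y F ;
  F → b Y
  F → S
Productions for Y:
  Y → S S
  Y → b

Found common prefix 'b Y' in productions for F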